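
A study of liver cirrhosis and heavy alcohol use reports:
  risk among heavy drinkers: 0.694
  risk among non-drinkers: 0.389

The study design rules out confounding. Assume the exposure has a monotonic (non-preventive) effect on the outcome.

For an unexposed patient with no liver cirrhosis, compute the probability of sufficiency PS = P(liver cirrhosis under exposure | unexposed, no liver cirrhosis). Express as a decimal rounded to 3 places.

Let p₁ = 0.694, p₀ = 0.389.
Under exogeneity and monotonicity, PS = (p₁ − p₀) / (1 − p₀).
PS = (0.694 − 0.389) / (1 − 0.389) = 0.305 / 0.611 ≈ 0.4992

PS ≈ 0.499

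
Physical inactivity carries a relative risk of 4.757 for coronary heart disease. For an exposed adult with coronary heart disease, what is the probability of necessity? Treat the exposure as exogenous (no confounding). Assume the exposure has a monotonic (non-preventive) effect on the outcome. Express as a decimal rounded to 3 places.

PN ≈ 0.790

Under exogeneity and monotonicity, PN = (RR − 1) / RR = 1 − 1/RR.
PN = (4.757 − 1) / 4.757 = 3.757 / 4.757 ≈ 0.7898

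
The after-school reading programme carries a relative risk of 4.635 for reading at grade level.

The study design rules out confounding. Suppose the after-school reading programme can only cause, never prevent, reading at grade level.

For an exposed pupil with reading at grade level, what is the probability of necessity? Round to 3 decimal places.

Under exogeneity and monotonicity, PN = (RR − 1) / RR = 1 − 1/RR.
PN = (4.635 − 1) / 4.635 = 3.635 / 4.635 ≈ 0.7843

PN ≈ 0.784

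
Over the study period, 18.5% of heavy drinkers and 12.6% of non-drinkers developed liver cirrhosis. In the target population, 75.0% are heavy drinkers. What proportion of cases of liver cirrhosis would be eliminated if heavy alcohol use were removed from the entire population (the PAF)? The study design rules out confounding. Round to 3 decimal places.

PAF ≈ 0.260

p₁ = 0.185, p₀ = 0.126.
Overall risk P(Y=1) = π·p₁ + (1−π)·p₀ = 0.75×0.185 + 0.25×0.126 = 0.17025.
Under exogeneity, PAF = [P(Y=1) − p₀] / P(Y=1).
PAF = (0.17025 − 0.126) / 0.17025 ≈ 0.2599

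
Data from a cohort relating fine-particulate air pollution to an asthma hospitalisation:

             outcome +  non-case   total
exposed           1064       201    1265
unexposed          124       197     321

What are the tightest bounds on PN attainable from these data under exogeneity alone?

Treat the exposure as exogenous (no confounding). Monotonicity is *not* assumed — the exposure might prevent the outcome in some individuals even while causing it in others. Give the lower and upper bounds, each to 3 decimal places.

p₁ = P(outcome | exposed) = 1064/1265 = 0.84111
p₀ = P(outcome | unexposed) = 124/321 = 0.38629
Under exogeneity alone the bounds on PN are max{0,(p₁−p₀)/p₁} ≤ PN ≤ min{1,(1−p₀)/p₁}.
  lower = (p₁ − p₀)/p₁ = 0.45481 / 0.84111 ≈ 0.5407
  upper = min{1, (1 − p₀)/p₁} = 0.61371 / 0.84111 ≈ 0.7296

0.541 ≤ PN ≤ 0.730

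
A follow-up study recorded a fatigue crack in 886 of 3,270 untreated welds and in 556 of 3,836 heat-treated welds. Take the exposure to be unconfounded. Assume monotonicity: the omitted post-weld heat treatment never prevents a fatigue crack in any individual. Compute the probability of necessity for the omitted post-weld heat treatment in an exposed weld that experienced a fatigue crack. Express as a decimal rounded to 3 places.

PN ≈ 0.465

p₁ = P(outcome | exposed) = 886/3270 = 0.27095
p₀ = P(outcome | unexposed) = 556/3836 = 0.14494
Under exogeneity and monotonicity, PN = (p₁ − p₀) / p₁.
PN = (0.27095 − 0.14494) / 0.27095 = 0.12601 / 0.27095 ≈ 0.4651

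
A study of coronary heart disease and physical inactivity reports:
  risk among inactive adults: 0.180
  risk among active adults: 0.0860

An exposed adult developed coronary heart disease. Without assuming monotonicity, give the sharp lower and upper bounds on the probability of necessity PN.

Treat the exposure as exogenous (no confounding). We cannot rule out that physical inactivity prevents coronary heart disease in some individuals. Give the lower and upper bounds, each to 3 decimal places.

Let p₁ = 0.18, p₀ = 0.086.
Under exogeneity alone the bounds on PN are max{0,(p₁−p₀)/p₁} ≤ PN ≤ min{1,(1−p₀)/p₁}.
  lower = (p₁ − p₀)/p₁ = 0.094 / 0.18 ≈ 0.5222
  upper = min{1, (1 − p₀)/p₁} = 0.914 / 0.18 ≈ 5.0778 → capped at 1

0.522 ≤ PN ≤ 1.000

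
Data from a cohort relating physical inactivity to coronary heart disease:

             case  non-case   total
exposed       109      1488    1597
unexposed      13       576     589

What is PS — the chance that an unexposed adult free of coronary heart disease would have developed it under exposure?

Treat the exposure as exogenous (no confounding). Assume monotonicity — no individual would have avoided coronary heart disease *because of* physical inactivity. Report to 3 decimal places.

p₁ = P(outcome | exposed) = 109/1597 = 0.068253
p₀ = P(outcome | unexposed) = 13/589 = 0.022071
Under exogeneity and monotonicity, PS = (p₁ − p₀)/(1 − p₀).
PS = (0.068253 − 0.022071) / 0.97793 ≈ 0.0472

PS ≈ 0.047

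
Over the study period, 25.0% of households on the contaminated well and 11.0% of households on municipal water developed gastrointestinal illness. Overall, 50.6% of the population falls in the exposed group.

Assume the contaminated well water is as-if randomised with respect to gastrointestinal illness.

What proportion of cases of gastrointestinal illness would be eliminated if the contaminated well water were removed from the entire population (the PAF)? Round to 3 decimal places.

p₁ = 0.25, p₀ = 0.11.
Overall risk P(Y=1) = π·p₁ + (1−π)·p₀ = 0.506×0.25 + 0.494×0.11 = 0.18084.
Under exogeneity, PAF = [P(Y=1) − p₀] / P(Y=1).
PAF = (0.18084 − 0.11) / 0.18084 ≈ 0.3917

PAF ≈ 0.392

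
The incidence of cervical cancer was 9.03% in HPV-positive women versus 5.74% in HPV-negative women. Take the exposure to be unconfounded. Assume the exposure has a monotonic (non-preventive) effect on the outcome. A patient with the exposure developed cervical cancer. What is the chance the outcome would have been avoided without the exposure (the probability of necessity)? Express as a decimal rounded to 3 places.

p₁ = 0.0903, p₀ = 0.0574.
Under exogeneity and monotonicity, PN = (p₁ − p₀) / p₁.
PN = (0.0903 − 0.0574) / 0.0903 = 0.0329 / 0.0903 ≈ 0.3643

PN ≈ 0.364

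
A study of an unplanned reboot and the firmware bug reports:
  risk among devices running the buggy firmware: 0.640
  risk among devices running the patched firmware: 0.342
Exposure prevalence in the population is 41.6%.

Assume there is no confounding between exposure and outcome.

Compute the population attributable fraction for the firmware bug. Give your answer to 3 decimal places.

PAF ≈ 0.266

Let p₁ = 0.64, p₀ = 0.342.
Overall risk P(Y=1) = π·p₁ + (1−π)·p₀ = 0.416×0.64 + 0.584×0.342 = 0.46597.
Under exogeneity, PAF = [P(Y=1) − p₀] / P(Y=1).
PAF = (0.46597 − 0.342) / 0.46597 ≈ 0.2660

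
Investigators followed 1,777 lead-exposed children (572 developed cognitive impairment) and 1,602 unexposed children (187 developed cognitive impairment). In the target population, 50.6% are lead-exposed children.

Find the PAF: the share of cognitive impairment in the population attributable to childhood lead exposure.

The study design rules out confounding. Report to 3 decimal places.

p₁ = P(outcome | exposed) = 572/1777 = 0.32189
p₀ = P(outcome | unexposed) = 187/1602 = 0.11673
Overall risk P(Y=1) = π·p₁ + (1−π)·p₀ = 0.506×0.32189 + 0.494×0.11673 = 0.22054.
Under exogeneity, PAF = [P(Y=1) − p₀] / P(Y=1).
PAF = (0.22054 − 0.11673) / 0.22054 ≈ 0.4707

PAF ≈ 0.471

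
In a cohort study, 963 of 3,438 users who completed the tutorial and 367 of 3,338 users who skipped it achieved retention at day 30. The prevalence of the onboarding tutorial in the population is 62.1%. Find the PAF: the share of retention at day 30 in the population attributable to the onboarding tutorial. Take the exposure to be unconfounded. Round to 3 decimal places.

PAF ≈ 0.490

p₁ = P(outcome | exposed) = 963/3438 = 0.2801
p₀ = P(outcome | unexposed) = 367/3338 = 0.10995
Overall risk P(Y=1) = π·p₁ + (1−π)·p₀ = 0.621×0.2801 + 0.379×0.10995 = 0.21561.
Under exogeneity, PAF = [P(Y=1) − p₀] / P(Y=1).
PAF = (0.21561 − 0.10995) / 0.21561 ≈ 0.4901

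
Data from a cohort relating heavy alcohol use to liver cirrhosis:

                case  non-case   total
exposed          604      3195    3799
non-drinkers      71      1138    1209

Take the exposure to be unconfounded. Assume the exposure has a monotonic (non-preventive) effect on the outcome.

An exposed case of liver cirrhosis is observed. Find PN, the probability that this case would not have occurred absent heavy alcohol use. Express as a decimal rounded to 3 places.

p₁ = P(outcome | exposed) = 604/3799 = 0.15899
p₀ = P(outcome | unexposed) = 71/1209 = 0.058726
Under exogeneity and monotonicity, PN = (p₁ − p₀)/p₁.
PN = (0.15899 − 0.058726) / 0.15899 ≈ 0.6306

PN ≈ 0.631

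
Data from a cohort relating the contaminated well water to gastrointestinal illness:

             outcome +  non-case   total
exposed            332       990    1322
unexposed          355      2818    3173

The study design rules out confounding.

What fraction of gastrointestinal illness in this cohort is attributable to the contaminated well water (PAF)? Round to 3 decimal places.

p₁ = P(outcome | exposed) = 332/1322 = 0.25113
p₀ = P(outcome | unexposed) = 355/3173 = 0.11188
Exposure prevalence π = 1322/4495 = 0.2941; overall risk P(Y=1) = 0.15284.
Under exogeneity, PAF = [P(Y=1) − p₀]/P(Y=1).
PAF = (0.15284 − 0.11188) / 0.15284 ≈ 0.2680

PAF ≈ 0.268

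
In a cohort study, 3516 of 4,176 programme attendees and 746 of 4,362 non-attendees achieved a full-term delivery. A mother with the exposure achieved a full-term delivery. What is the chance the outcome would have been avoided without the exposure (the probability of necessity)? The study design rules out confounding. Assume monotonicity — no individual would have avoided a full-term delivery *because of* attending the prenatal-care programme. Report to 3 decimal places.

PN ≈ 0.797

p₁ = P(outcome | exposed) = 3516/4176 = 0.84195
p₀ = P(outcome | unexposed) = 746/4362 = 0.17102
Under exogeneity and monotonicity, PN = (p₁ − p₀) / p₁.
PN = (0.84195 − 0.17102) / 0.84195 = 0.67093 / 0.84195 ≈ 0.7969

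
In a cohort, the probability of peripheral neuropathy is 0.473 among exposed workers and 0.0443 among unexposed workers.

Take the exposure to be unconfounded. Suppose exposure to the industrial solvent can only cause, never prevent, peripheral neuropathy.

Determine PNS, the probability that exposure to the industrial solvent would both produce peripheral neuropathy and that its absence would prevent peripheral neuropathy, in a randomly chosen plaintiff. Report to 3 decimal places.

Let p₁ = 0.473, p₀ = 0.0443.
Under exogeneity and monotonicity, PNS = p₁ − p₀.
PNS = 0.473 − 0.0443 = 0.4287

PNS ≈ 0.429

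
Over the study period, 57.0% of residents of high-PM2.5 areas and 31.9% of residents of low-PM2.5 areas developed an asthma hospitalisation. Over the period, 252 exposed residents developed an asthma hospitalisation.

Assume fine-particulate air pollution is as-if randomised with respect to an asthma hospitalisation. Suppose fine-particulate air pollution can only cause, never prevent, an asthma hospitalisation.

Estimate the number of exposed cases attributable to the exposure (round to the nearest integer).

p₁ = 0.57, p₀ = 0.319.
PN = (p₁ − p₀)/p₁ = (0.57 − 0.319) / 0.57 ≈ 0.44035.
Attributable cases ≈ PN × (exposed cases) = 0.44035 × 252 ≈ 110.97.

about 111 cases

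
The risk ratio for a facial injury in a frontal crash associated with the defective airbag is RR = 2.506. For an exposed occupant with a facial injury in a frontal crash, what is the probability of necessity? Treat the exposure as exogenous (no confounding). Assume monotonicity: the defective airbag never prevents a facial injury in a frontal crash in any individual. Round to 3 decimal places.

PN ≈ 0.601

Under exogeneity and monotonicity, PN = (RR − 1) / RR = 1 − 1/RR.
PN = (2.506 − 1) / 2.506 = 1.506 / 2.506 ≈ 0.6010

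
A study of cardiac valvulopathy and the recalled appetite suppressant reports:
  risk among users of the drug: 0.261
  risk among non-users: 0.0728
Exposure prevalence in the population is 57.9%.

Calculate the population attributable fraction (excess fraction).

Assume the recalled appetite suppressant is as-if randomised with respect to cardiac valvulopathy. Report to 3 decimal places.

PAF ≈ 0.599

Let p₁ = 0.261, p₀ = 0.0728.
Overall risk P(Y=1) = π·p₁ + (1−π)·p₀ = 0.579×0.261 + 0.421×0.0728 = 0.18177.
Under exogeneity, PAF = [P(Y=1) − p₀] / P(Y=1).
PAF = (0.18177 − 0.0728) / 0.18177 ≈ 0.5995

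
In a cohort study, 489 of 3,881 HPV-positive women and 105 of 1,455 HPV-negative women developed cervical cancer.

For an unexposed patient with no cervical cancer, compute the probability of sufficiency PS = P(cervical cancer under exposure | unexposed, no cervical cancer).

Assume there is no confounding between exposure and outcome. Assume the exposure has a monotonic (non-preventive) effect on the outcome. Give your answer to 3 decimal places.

PS ≈ 0.058

p₁ = P(outcome | exposed) = 489/3881 = 0.126
p₀ = P(outcome | unexposed) = 105/1455 = 0.072165
Under exogeneity and monotonicity, PS = (p₁ − p₀) / (1 − p₀).
PS = (0.126 − 0.072165) / (1 − 0.072165) = 0.053834 / 0.92784 ≈ 0.0580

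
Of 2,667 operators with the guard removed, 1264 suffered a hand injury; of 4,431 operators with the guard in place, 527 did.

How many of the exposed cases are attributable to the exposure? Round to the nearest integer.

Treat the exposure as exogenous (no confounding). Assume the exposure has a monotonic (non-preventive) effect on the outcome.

about 947 cases

p₁ = P(outcome | exposed) = 1264/2667 = 0.47394
p₀ = P(outcome | unexposed) = 527/4431 = 0.11893
PN = (p₁ − p₀)/p₁ = (0.47394 − 0.11893) / 0.47394 ≈ 0.74905.
Attributable cases ≈ PN × (exposed cases) = 0.74905 × 1264 ≈ 946.80.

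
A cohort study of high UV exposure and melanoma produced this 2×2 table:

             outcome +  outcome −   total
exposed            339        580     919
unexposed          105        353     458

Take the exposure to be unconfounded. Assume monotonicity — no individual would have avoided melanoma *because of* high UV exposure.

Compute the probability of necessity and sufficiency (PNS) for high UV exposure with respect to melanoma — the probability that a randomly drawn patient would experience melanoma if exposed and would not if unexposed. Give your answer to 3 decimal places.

PNS ≈ 0.140

p₁ = P(outcome | exposed) = 339/919 = 0.36888
p₀ = P(outcome | unexposed) = 105/458 = 0.22926
Under exogeneity and monotonicity, PNS = p₁ − p₀.
PNS = 0.36888 − 0.22926 = 0.13962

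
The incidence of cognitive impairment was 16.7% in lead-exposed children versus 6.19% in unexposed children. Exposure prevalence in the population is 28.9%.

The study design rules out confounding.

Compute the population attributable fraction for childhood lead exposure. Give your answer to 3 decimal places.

p₁ = 0.167, p₀ = 0.0619.
Overall risk P(Y=1) = π·p₁ + (1−π)·p₀ = 0.289×0.167 + 0.711×0.0619 = 0.092274.
Under exogeneity, PAF = [P(Y=1) − p₀] / P(Y=1).
PAF = (0.092274 − 0.0619) / 0.092274 ≈ 0.3292

PAF ≈ 0.329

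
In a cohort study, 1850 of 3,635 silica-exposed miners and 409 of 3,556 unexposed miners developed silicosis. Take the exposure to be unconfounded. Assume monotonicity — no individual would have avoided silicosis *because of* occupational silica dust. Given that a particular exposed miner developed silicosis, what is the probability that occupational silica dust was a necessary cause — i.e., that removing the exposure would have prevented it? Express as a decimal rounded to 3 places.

p₁ = P(outcome | exposed) = 1850/3635 = 0.50894
p₀ = P(outcome | unexposed) = 409/3556 = 0.11502
Under exogeneity and monotonicity, PN = (p₁ − p₀) / p₁.
PN = (0.50894 − 0.11502) / 0.50894 = 0.39392 / 0.50894 ≈ 0.7740

PN ≈ 0.774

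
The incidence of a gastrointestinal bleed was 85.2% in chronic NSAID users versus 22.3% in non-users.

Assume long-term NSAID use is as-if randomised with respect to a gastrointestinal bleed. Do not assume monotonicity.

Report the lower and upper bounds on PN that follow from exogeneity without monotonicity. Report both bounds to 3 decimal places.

p₁ = 0.852, p₀ = 0.223.
Under exogeneity alone the bounds on PN are max{0,(p₁−p₀)/p₁} ≤ PN ≤ min{1,(1−p₀)/p₁}.
  lower = (p₁ − p₀)/p₁ = 0.629 / 0.852 ≈ 0.7383
  upper = min{1, (1 − p₀)/p₁} = 0.777 / 0.852 ≈ 0.9120

0.738 ≤ PN ≤ 0.912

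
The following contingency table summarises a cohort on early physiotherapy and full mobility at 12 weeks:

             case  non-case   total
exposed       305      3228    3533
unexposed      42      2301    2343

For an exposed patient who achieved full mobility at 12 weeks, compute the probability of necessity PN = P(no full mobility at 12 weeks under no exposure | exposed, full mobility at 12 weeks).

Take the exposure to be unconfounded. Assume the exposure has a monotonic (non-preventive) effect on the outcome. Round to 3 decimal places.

PN ≈ 0.792

p₁ = P(outcome | exposed) = 305/3533 = 0.086329
p₀ = P(outcome | unexposed) = 42/2343 = 0.017926
Under exogeneity and monotonicity, PN = (p₁ − p₀)/p₁.
PN = (0.086329 − 0.017926) / 0.086329 ≈ 0.7924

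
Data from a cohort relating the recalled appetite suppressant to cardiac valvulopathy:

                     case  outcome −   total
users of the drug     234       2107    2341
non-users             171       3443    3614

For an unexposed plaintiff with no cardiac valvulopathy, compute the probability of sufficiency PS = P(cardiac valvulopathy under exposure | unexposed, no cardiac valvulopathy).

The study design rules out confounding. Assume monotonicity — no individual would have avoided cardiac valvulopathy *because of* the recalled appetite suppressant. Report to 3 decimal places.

PS ≈ 0.055

p₁ = P(outcome | exposed) = 234/2341 = 0.099957
p₀ = P(outcome | unexposed) = 171/3614 = 0.047316
Under exogeneity and monotonicity, PS = (p₁ − p₀)/(1 − p₀).
PS = (0.099957 − 0.047316) / 0.95268 ≈ 0.0553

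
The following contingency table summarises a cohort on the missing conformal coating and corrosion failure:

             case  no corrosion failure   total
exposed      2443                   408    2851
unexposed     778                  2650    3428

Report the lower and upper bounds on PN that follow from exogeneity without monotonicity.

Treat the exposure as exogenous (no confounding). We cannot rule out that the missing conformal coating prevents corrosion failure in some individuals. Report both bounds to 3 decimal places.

0.735 ≤ PN ≤ 0.902

p₁ = P(outcome | exposed) = 2443/2851 = 0.85689
p₀ = P(outcome | unexposed) = 778/3428 = 0.22695
Under exogeneity alone the bounds on PN are max{0,(p₁−p₀)/p₁} ≤ PN ≤ min{1,(1−p₀)/p₁}.
  lower = (p₁ − p₀)/p₁ = 0.62994 / 0.85689 ≈ 0.7351
  upper = min{1, (1 − p₀)/p₁} = 0.77305 / 0.85689 ≈ 0.9022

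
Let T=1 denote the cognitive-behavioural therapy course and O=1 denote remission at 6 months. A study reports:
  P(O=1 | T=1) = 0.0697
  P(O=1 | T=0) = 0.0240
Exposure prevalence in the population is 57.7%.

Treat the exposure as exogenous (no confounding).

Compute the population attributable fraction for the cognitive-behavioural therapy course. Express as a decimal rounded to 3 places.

PAF ≈ 0.524

Let p₁ = 0.0697, p₀ = 0.024.
Overall risk P(Y=1) = π·p₁ + (1−π)·p₀ = 0.577×0.0697 + 0.423×0.024 = 0.050369.
Under exogeneity, PAF = [P(Y=1) − p₀] / P(Y=1).
PAF = (0.050369 − 0.024) / 0.050369 ≈ 0.5235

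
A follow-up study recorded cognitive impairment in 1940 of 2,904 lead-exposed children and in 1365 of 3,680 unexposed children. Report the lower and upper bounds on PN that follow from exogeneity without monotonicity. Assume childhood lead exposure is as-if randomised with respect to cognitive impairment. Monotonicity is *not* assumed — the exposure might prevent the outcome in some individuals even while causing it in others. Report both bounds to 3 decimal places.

0.445 ≤ PN ≤ 0.942

p₁ = P(outcome | exposed) = 1940/2904 = 0.66804
p₀ = P(outcome | unexposed) = 1365/3680 = 0.37092
Under exogeneity alone the bounds on PN are max{0,(p₁−p₀)/p₁} ≤ PN ≤ min{1,(1−p₀)/p₁}.
  lower = (p₁ − p₀)/p₁ = 0.29712 / 0.66804 ≈ 0.4448
  upper = min{1, (1 − p₀)/p₁} = 0.62908 / 0.66804 ≈ 0.9417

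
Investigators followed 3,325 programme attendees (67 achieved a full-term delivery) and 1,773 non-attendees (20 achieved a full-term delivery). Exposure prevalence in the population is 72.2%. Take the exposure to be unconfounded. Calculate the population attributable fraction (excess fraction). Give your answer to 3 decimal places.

PAF ≈ 0.362

p₁ = P(outcome | exposed) = 67/3325 = 0.02015
p₀ = P(outcome | unexposed) = 20/1773 = 0.01128
Overall risk P(Y=1) = π·p₁ + (1−π)·p₀ = 0.722×0.02015 + 0.278×0.01128 = 0.017684.
Under exogeneity, PAF = [P(Y=1) − p₀] / P(Y=1).
PAF = (0.017684 − 0.01128) / 0.017684 ≈ 0.3621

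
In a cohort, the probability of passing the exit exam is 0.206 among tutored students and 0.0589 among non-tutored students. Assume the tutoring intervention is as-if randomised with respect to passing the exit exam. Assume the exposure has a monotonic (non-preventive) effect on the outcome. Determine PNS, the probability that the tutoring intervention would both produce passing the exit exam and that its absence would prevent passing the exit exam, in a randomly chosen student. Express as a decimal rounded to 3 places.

PNS ≈ 0.147

Let p₁ = 0.206, p₀ = 0.0589.
Under exogeneity and monotonicity, PNS = p₁ − p₀.
PNS = 0.206 − 0.0589 = 0.1471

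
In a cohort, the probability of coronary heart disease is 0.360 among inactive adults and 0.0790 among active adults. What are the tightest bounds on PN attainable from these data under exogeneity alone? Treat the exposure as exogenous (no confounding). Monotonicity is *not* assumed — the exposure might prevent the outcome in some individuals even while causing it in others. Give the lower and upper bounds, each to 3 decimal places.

Let p₁ = 0.36, p₀ = 0.079.
Under exogeneity alone the bounds on PN are max{0,(p₁−p₀)/p₁} ≤ PN ≤ min{1,(1−p₀)/p₁}.
  lower = (p₁ − p₀)/p₁ = 0.281 / 0.36 ≈ 0.7806
  upper = min{1, (1 − p₀)/p₁} = 0.921 / 0.36 ≈ 2.5583 → capped at 1

0.781 ≤ PN ≤ 1.000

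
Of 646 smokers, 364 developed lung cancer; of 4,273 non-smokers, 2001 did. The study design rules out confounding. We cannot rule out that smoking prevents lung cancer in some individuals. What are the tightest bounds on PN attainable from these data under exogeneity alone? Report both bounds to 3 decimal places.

p₁ = P(outcome | exposed) = 364/646 = 0.56347
p₀ = P(outcome | unexposed) = 2001/4273 = 0.46829
Under exogeneity alone the bounds on PN are max{0,(p₁−p₀)/p₁} ≤ PN ≤ min{1,(1−p₀)/p₁}.
  lower = (p₁ − p₀)/p₁ = 0.095178 / 0.56347 ≈ 0.1689
  upper = min{1, (1 − p₀)/p₁} = 0.53171 / 0.56347 ≈ 0.9436

0.169 ≤ PN ≤ 0.944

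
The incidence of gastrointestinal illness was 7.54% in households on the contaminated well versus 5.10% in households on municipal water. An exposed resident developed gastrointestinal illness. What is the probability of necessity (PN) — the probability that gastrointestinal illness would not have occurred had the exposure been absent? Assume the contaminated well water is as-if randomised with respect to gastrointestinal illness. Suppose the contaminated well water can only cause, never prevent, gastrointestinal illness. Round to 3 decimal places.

PN ≈ 0.324

p₁ = 0.0754, p₀ = 0.051.
Under exogeneity and monotonicity, PN = (p₁ − p₀) / p₁.
PN = (0.0754 − 0.051) / 0.0754 = 0.0244 / 0.0754 ≈ 0.3236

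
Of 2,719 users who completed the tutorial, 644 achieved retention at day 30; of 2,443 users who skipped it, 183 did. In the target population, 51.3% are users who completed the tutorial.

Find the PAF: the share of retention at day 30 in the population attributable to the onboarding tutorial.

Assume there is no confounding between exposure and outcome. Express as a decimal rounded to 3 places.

PAF ≈ 0.526

p₁ = P(outcome | exposed) = 644/2719 = 0.23685
p₀ = P(outcome | unexposed) = 183/2443 = 0.074908
Overall risk P(Y=1) = π·p₁ + (1−π)·p₀ = 0.513×0.23685 + 0.487×0.074908 = 0.15799.
Under exogeneity, PAF = [P(Y=1) − p₀] / P(Y=1).
PAF = (0.15799 − 0.074908) / 0.15799 ≈ 0.5259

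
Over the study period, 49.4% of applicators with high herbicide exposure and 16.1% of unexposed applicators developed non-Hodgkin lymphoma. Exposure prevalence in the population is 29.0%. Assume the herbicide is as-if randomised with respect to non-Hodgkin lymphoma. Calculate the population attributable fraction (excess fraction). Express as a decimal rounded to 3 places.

PAF ≈ 0.375

p₁ = 0.494, p₀ = 0.161.
Overall risk P(Y=1) = π·p₁ + (1−π)·p₀ = 0.29×0.494 + 0.71×0.161 = 0.25757.
Under exogeneity, PAF = [P(Y=1) − p₀] / P(Y=1).
PAF = (0.25757 − 0.161) / 0.25757 ≈ 0.3749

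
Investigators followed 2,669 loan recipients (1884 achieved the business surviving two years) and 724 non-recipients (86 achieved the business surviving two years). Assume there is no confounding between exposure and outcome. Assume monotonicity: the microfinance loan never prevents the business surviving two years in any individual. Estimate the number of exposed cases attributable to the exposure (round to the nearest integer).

about 1567 cases

p₁ = P(outcome | exposed) = 1884/2669 = 0.70588
p₀ = P(outcome | unexposed) = 86/724 = 0.11878
PN = (p₁ − p₀)/p₁ = (0.70588 − 0.11878) / 0.70588 ≈ 0.83172.
Attributable cases ≈ PN × (exposed cases) = 0.83172 × 1884 ≈ 1566.96.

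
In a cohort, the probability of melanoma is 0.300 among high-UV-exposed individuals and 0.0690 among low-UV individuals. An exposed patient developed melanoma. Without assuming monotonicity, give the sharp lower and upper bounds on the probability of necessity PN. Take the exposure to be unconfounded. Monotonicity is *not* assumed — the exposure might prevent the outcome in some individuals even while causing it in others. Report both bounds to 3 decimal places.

Let p₁ = 0.3, p₀ = 0.069.
Under exogeneity alone the bounds on PN are max{0,(p₁−p₀)/p₁} ≤ PN ≤ min{1,(1−p₀)/p₁}.
  lower = (p₁ − p₀)/p₁ = 0.231 / 0.3 ≈ 0.7700
  upper = min{1, (1 − p₀)/p₁} = 0.931 / 0.3 ≈ 3.1033 → capped at 1

0.770 ≤ PN ≤ 1.000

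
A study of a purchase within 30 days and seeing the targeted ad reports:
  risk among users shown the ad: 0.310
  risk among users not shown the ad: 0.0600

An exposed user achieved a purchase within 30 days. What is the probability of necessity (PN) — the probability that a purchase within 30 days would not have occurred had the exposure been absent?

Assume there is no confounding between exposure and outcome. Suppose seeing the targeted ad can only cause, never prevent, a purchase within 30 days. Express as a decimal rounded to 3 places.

Let p₁ = 0.31, p₀ = 0.06.
Under exogeneity and monotonicity, PN = (p₁ − p₀) / p₁.
PN = (0.31 − 0.06) / 0.31 = 0.25 / 0.31 ≈ 0.8065

PN ≈ 0.806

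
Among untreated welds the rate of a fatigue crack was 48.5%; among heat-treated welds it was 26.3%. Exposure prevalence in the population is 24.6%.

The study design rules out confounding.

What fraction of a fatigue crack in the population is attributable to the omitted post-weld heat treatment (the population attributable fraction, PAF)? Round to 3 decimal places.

PAF ≈ 0.172

p₁ = 0.485, p₀ = 0.263.
Overall risk P(Y=1) = π·p₁ + (1−π)·p₀ = 0.246×0.485 + 0.754×0.263 = 0.31761.
Under exogeneity, PAF = [P(Y=1) − p₀] / P(Y=1).
PAF = (0.31761 − 0.263) / 0.31761 ≈ 0.1719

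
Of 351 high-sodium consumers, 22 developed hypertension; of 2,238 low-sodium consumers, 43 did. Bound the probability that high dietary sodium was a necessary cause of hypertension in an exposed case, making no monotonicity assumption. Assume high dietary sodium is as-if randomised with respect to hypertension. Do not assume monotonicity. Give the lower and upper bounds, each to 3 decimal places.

0.693 ≤ PN ≤ 1.000

p₁ = P(outcome | exposed) = 22/351 = 0.062678
p₀ = P(outcome | unexposed) = 43/2238 = 0.019214
Under exogeneity alone the bounds on PN are max{0,(p₁−p₀)/p₁} ≤ PN ≤ min{1,(1−p₀)/p₁}.
  lower = (p₁ − p₀)/p₁ = 0.043464 / 0.062678 ≈ 0.6935
  upper = min{1, (1 − p₀)/p₁} = 0.98079 / 0.062678 ≈ 15.6480 → capped at 1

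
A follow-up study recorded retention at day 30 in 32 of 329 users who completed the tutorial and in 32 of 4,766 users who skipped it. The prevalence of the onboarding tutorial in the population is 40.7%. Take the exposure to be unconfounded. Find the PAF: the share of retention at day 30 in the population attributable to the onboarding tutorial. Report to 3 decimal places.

PAF ≈ 0.846

p₁ = P(outcome | exposed) = 32/329 = 0.097264
p₀ = P(outcome | unexposed) = 32/4766 = 0.0067142
Overall risk P(Y=1) = π·p₁ + (1−π)·p₀ = 0.407×0.097264 + 0.593×0.0067142 = 0.043568.
Under exogeneity, PAF = [P(Y=1) − p₀] / P(Y=1).
PAF = (0.043568 − 0.0067142) / 0.043568 ≈ 0.8459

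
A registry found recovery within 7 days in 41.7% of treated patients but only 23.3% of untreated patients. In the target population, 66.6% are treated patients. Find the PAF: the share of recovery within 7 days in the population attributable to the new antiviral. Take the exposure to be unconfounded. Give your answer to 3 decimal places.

p₁ = 0.417, p₀ = 0.233.
Overall risk P(Y=1) = π·p₁ + (1−π)·p₀ = 0.666×0.417 + 0.334×0.233 = 0.35554.
Under exogeneity, PAF = [P(Y=1) − p₀] / P(Y=1).
PAF = (0.35554 − 0.233) / 0.35554 ≈ 0.3447

PAF ≈ 0.345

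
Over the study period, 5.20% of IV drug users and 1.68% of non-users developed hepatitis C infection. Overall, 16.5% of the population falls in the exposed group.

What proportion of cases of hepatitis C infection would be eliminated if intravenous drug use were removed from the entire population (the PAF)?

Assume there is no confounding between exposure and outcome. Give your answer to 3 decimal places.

p₁ = 0.052, p₀ = 0.0168.
Overall risk P(Y=1) = π·p₁ + (1−π)·p₀ = 0.165×0.052 + 0.835×0.0168 = 0.022608.
Under exogeneity, PAF = [P(Y=1) − p₀] / P(Y=1).
PAF = (0.022608 − 0.0168) / 0.022608 ≈ 0.2569

PAF ≈ 0.257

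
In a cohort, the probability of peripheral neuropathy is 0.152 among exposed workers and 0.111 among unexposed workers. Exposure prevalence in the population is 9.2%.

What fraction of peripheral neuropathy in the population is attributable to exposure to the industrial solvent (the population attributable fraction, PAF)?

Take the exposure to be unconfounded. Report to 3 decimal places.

Let p₁ = 0.152, p₀ = 0.111.
Overall risk P(Y=1) = π·p₁ + (1−π)·p₀ = 0.092×0.152 + 0.908×0.111 = 0.11477.
Under exogeneity, PAF = [P(Y=1) − p₀] / P(Y=1).
PAF = (0.11477 − 0.111) / 0.11477 ≈ 0.0329

PAF ≈ 0.033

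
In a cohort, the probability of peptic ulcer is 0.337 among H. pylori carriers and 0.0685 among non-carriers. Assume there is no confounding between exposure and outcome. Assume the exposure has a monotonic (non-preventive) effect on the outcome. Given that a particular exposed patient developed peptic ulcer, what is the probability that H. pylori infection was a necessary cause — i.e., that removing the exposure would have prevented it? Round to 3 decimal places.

Let p₁ = 0.337, p₀ = 0.0685.
Under exogeneity and monotonicity, PN = (p₁ − p₀) / p₁.
PN = (0.337 − 0.0685) / 0.337 = 0.2685 / 0.337 ≈ 0.7967

PN ≈ 0.797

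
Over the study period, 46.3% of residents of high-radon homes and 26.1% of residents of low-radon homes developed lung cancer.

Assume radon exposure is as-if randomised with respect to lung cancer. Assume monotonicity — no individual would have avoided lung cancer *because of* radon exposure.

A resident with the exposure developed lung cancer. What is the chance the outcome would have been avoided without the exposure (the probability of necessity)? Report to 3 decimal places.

PN ≈ 0.436

p₁ = 0.463, p₀ = 0.261.
Under exogeneity and monotonicity, PN = (p₁ − p₀) / p₁.
PN = (0.463 − 0.261) / 0.463 = 0.202 / 0.463 ≈ 0.4363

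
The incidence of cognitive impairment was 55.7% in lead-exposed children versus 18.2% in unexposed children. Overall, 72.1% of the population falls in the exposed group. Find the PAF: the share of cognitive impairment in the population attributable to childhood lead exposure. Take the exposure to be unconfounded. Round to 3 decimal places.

p₁ = 0.557, p₀ = 0.182.
Overall risk P(Y=1) = π·p₁ + (1−π)·p₀ = 0.721×0.557 + 0.279×0.182 = 0.45238.
Under exogeneity, PAF = [P(Y=1) − p₀] / P(Y=1).
PAF = (0.45238 − 0.182) / 0.45238 ≈ 0.5977

PAF ≈ 0.598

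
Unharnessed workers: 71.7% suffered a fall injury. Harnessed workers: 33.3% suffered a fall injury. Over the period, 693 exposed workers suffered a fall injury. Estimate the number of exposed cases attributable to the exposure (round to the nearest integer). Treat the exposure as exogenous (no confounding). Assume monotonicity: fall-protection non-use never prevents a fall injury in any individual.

p₁ = 0.717, p₀ = 0.333.
PN = (p₁ − p₀)/p₁ = (0.717 − 0.333) / 0.717 ≈ 0.53556.
Attributable cases ≈ PN × (exposed cases) = 0.53556 × 693 ≈ 371.15.

about 371 cases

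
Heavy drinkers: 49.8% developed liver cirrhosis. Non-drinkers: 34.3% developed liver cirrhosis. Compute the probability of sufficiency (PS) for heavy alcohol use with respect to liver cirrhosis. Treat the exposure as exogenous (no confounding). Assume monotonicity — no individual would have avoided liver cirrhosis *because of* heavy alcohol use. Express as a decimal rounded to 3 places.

p₁ = 0.498, p₀ = 0.343.
Under exogeneity and monotonicity, PS = (p₁ − p₀) / (1 − p₀).
PS = (0.498 − 0.343) / (1 − 0.343) = 0.155 / 0.657 ≈ 0.2359

PS ≈ 0.236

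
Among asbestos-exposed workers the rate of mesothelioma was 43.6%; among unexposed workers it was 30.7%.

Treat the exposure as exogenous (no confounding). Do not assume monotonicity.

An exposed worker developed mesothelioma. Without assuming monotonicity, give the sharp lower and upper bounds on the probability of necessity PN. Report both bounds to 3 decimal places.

0.296 ≤ PN ≤ 1.000

p₁ = 0.436, p₀ = 0.307.
Under exogeneity alone the bounds on PN are max{0,(p₁−p₀)/p₁} ≤ PN ≤ min{1,(1−p₀)/p₁}.
  lower = (p₁ − p₀)/p₁ = 0.129 / 0.436 ≈ 0.2959
  upper = min{1, (1 − p₀)/p₁} = 0.693 / 0.436 ≈ 1.5894 → capped at 1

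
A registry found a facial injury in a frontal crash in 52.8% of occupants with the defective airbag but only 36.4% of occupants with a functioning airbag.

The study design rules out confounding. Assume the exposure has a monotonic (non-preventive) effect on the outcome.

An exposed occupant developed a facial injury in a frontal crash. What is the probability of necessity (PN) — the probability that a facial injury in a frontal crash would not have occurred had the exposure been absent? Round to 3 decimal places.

PN ≈ 0.311

p₁ = 0.528, p₀ = 0.364.
Under exogeneity and monotonicity, PN = (p₁ − p₀) / p₁.
PN = (0.528 − 0.364) / 0.528 = 0.164 / 0.528 ≈ 0.3106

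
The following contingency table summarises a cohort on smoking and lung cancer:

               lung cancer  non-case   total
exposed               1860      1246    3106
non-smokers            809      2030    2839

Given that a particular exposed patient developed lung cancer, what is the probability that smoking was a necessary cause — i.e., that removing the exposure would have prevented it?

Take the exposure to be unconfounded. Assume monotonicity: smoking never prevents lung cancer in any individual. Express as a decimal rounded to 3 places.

p₁ = P(outcome | exposed) = 1860/3106 = 0.59884
p₀ = P(outcome | unexposed) = 809/2839 = 0.28496
Under exogeneity and monotonicity, PN = (p₁ − p₀)/p₁.
PN = (0.59884 − 0.28496) / 0.59884 ≈ 0.5241

PN ≈ 0.524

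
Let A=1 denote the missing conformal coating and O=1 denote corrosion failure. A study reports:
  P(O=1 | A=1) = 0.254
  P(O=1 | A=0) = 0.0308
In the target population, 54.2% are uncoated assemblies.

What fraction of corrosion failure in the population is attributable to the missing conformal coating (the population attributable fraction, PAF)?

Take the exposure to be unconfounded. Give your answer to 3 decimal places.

Let p₁ = 0.254, p₀ = 0.0308.
Overall risk P(Y=1) = π·p₁ + (1−π)·p₀ = 0.542×0.254 + 0.458×0.0308 = 0.15177.
Under exogeneity, PAF = [P(Y=1) − p₀] / P(Y=1).
PAF = (0.15177 − 0.0308) / 0.15177 ≈ 0.7971

PAF ≈ 0.797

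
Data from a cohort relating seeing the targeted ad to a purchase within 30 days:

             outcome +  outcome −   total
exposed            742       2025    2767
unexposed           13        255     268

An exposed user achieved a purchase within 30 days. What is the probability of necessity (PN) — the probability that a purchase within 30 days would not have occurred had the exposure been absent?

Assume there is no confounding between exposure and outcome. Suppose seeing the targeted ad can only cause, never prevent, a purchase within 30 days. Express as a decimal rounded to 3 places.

PN ≈ 0.819

p₁ = P(outcome | exposed) = 742/2767 = 0.26816
p₀ = P(outcome | unexposed) = 13/268 = 0.048507
Under exogeneity and monotonicity, PN = (p₁ − p₀)/p₁.
PN = (0.26816 − 0.048507) / 0.26816 ≈ 0.8191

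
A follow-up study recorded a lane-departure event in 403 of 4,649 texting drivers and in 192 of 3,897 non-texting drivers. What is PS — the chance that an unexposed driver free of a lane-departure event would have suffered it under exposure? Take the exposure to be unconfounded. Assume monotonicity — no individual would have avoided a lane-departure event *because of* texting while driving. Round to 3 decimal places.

PS ≈ 0.039

p₁ = P(outcome | exposed) = 403/4649 = 0.086685
p₀ = P(outcome | unexposed) = 192/3897 = 0.049269
Under exogeneity and monotonicity, PS = (p₁ − p₀) / (1 − p₀).
PS = (0.086685 − 0.049269) / (1 − 0.049269) = 0.037417 / 0.95073 ≈ 0.0394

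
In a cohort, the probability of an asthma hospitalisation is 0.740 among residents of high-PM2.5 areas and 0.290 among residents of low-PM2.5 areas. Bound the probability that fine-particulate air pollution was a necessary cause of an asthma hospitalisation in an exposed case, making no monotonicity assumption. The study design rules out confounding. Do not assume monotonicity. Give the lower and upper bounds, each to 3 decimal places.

0.608 ≤ PN ≤ 0.959

Let p₁ = 0.74, p₀ = 0.29.
Under exogeneity alone the bounds on PN are max{0,(p₁−p₀)/p₁} ≤ PN ≤ min{1,(1−p₀)/p₁}.
  lower = (p₁ − p₀)/p₁ = 0.45 / 0.74 ≈ 0.6081
  upper = min{1, (1 − p₀)/p₁} = 0.71 / 0.74 ≈ 0.9595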